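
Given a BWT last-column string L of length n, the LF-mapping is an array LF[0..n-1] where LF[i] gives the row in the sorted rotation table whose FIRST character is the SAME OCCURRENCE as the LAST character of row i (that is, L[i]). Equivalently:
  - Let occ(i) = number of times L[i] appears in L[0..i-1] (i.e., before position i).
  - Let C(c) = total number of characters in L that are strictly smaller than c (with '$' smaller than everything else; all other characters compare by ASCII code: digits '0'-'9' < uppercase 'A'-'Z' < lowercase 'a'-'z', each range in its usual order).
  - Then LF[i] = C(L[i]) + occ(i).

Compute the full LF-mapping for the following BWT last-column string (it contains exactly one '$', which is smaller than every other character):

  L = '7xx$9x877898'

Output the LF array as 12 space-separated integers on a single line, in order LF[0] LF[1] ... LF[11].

Char counts: '$':1, '7':3, '8':3, '9':2, 'x':3
C (first-col start): C('$')=0, C('7')=1, C('8')=4, C('9')=7, C('x')=9
L[0]='7': occ=0, LF[0]=C('7')+0=1+0=1
L[1]='x': occ=0, LF[1]=C('x')+0=9+0=9
L[2]='x': occ=1, LF[2]=C('x')+1=9+1=10
L[3]='$': occ=0, LF[3]=C('$')+0=0+0=0
L[4]='9': occ=0, LF[4]=C('9')+0=7+0=7
L[5]='x': occ=2, LF[5]=C('x')+2=9+2=11
L[6]='8': occ=0, LF[6]=C('8')+0=4+0=4
L[7]='7': occ=1, LF[7]=C('7')+1=1+1=2
L[8]='7': occ=2, LF[8]=C('7')+2=1+2=3
L[9]='8': occ=1, LF[9]=C('8')+1=4+1=5
L[10]='9': occ=1, LF[10]=C('9')+1=7+1=8
L[11]='8': occ=2, LF[11]=C('8')+2=4+2=6

Answer: 1 9 10 0 7 11 4 2 3 5 8 6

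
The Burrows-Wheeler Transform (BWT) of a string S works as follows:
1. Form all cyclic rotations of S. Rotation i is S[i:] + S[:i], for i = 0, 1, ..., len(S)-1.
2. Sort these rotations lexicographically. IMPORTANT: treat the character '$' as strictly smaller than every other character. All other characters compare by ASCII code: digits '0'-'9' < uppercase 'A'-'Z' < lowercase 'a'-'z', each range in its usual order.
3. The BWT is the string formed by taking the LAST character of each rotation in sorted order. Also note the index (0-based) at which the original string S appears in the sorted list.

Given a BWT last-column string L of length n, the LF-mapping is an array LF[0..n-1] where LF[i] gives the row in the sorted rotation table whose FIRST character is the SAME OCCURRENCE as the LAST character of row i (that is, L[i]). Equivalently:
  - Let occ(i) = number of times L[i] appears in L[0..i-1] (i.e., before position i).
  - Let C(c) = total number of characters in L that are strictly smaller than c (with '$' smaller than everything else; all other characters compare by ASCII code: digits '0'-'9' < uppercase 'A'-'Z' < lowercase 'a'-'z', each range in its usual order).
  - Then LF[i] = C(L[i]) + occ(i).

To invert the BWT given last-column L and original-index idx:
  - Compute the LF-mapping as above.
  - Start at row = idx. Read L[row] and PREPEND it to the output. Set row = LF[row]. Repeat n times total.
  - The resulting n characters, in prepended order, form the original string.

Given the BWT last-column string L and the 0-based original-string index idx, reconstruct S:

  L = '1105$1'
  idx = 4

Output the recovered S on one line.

Answer: 15101$

Derivation:
LF mapping: 2 3 1 5 0 4
Walk LF starting at row 4, prepending L[row]:
  step 1: row=4, L[4]='$', prepend. Next row=LF[4]=0
  step 2: row=0, L[0]='1', prepend. Next row=LF[0]=2
  step 3: row=2, L[2]='0', prepend. Next row=LF[2]=1
  step 4: row=1, L[1]='1', prepend. Next row=LF[1]=3
  step 5: row=3, L[3]='5', prepend. Next row=LF[3]=5
  step 6: row=5, L[5]='1', prepend. Next row=LF[5]=4
Reversed output: 15101$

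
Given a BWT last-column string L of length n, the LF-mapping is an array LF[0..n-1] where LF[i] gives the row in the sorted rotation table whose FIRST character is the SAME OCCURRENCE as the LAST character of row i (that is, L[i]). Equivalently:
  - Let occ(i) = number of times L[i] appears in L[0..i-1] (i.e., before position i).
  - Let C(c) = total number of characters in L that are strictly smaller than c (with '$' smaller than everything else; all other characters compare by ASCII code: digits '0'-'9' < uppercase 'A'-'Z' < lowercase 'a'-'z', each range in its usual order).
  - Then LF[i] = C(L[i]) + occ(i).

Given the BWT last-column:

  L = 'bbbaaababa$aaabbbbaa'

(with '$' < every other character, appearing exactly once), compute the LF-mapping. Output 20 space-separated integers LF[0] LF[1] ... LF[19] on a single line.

Answer: 11 12 13 1 2 3 14 4 15 5 0 6 7 8 16 17 18 19 9 10

Derivation:
Char counts: '$':1, 'a':10, 'b':9
C (first-col start): C('$')=0, C('a')=1, C('b')=11
L[0]='b': occ=0, LF[0]=C('b')+0=11+0=11
L[1]='b': occ=1, LF[1]=C('b')+1=11+1=12
L[2]='b': occ=2, LF[2]=C('b')+2=11+2=13
L[3]='a': occ=0, LF[3]=C('a')+0=1+0=1
L[4]='a': occ=1, LF[4]=C('a')+1=1+1=2
L[5]='a': occ=2, LF[5]=C('a')+2=1+2=3
L[6]='b': occ=3, LF[6]=C('b')+3=11+3=14
L[7]='a': occ=3, LF[7]=C('a')+3=1+3=4
L[8]='b': occ=4, LF[8]=C('b')+4=11+4=15
L[9]='a': occ=4, LF[9]=C('a')+4=1+4=5
L[10]='$': occ=0, LF[10]=C('$')+0=0+0=0
L[11]='a': occ=5, LF[11]=C('a')+5=1+5=6
L[12]='a': occ=6, LF[12]=C('a')+6=1+6=7
L[13]='a': occ=7, LF[13]=C('a')+7=1+7=8
L[14]='b': occ=5, LF[14]=C('b')+5=11+5=16
L[15]='b': occ=6, LF[15]=C('b')+6=11+6=17
L[16]='b': occ=7, LF[16]=C('b')+7=11+7=18
L[17]='b': occ=8, LF[17]=C('b')+8=11+8=19
L[18]='a': occ=8, LF[18]=C('a')+8=1+8=9
L[19]='a': occ=9, LF[19]=C('a')+9=1+9=10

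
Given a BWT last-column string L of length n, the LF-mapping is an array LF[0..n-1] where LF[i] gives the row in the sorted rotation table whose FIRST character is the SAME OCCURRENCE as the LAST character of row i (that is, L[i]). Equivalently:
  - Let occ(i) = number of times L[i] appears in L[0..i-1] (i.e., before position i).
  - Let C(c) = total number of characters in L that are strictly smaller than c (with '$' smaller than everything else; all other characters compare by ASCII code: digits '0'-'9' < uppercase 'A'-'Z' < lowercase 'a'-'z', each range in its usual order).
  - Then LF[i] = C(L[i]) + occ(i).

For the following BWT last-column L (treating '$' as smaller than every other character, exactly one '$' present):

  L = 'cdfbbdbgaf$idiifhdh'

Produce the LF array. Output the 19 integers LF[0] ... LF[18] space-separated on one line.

Char counts: '$':1, 'a':1, 'b':3, 'c':1, 'd':4, 'f':3, 'g':1, 'h':2, 'i':3
C (first-col start): C('$')=0, C('a')=1, C('b')=2, C('c')=5, C('d')=6, C('f')=10, C('g')=13, C('h')=14, C('i')=16
L[0]='c': occ=0, LF[0]=C('c')+0=5+0=5
L[1]='d': occ=0, LF[1]=C('d')+0=6+0=6
L[2]='f': occ=0, LF[2]=C('f')+0=10+0=10
L[3]='b': occ=0, LF[3]=C('b')+0=2+0=2
L[4]='b': occ=1, LF[4]=C('b')+1=2+1=3
L[5]='d': occ=1, LF[5]=C('d')+1=6+1=7
L[6]='b': occ=2, LF[6]=C('b')+2=2+2=4
L[7]='g': occ=0, LF[7]=C('g')+0=13+0=13
L[8]='a': occ=0, LF[8]=C('a')+0=1+0=1
L[9]='f': occ=1, LF[9]=C('f')+1=10+1=11
L[10]='$': occ=0, LF[10]=C('$')+0=0+0=0
L[11]='i': occ=0, LF[11]=C('i')+0=16+0=16
L[12]='d': occ=2, LF[12]=C('d')+2=6+2=8
L[13]='i': occ=1, LF[13]=C('i')+1=16+1=17
L[14]='i': occ=2, LF[14]=C('i')+2=16+2=18
L[15]='f': occ=2, LF[15]=C('f')+2=10+2=12
L[16]='h': occ=0, LF[16]=C('h')+0=14+0=14
L[17]='d': occ=3, LF[17]=C('d')+3=6+3=9
L[18]='h': occ=1, LF[18]=C('h')+1=14+1=15

Answer: 5 6 10 2 3 7 4 13 1 11 0 16 8 17 18 12 14 9 15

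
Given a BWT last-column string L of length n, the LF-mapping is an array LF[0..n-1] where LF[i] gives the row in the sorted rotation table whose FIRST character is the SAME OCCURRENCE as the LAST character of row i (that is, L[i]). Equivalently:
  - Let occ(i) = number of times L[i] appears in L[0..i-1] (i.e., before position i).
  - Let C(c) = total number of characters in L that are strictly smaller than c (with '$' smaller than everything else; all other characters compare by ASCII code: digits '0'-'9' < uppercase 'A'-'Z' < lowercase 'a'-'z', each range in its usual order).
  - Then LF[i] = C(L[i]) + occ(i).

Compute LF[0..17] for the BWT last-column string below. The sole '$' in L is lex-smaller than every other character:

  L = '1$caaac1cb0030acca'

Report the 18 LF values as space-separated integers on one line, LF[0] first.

Char counts: '$':1, '0':3, '1':2, '3':1, 'a':5, 'b':1, 'c':5
C (first-col start): C('$')=0, C('0')=1, C('1')=4, C('3')=6, C('a')=7, C('b')=12, C('c')=13
L[0]='1': occ=0, LF[0]=C('1')+0=4+0=4
L[1]='$': occ=0, LF[1]=C('$')+0=0+0=0
L[2]='c': occ=0, LF[2]=C('c')+0=13+0=13
L[3]='a': occ=0, LF[3]=C('a')+0=7+0=7
L[4]='a': occ=1, LF[4]=C('a')+1=7+1=8
L[5]='a': occ=2, LF[5]=C('a')+2=7+2=9
L[6]='c': occ=1, LF[6]=C('c')+1=13+1=14
L[7]='1': occ=1, LF[7]=C('1')+1=4+1=5
L[8]='c': occ=2, LF[8]=C('c')+2=13+2=15
L[9]='b': occ=0, LF[9]=C('b')+0=12+0=12
L[10]='0': occ=0, LF[10]=C('0')+0=1+0=1
L[11]='0': occ=1, LF[11]=C('0')+1=1+1=2
L[12]='3': occ=0, LF[12]=C('3')+0=6+0=6
L[13]='0': occ=2, LF[13]=C('0')+2=1+2=3
L[14]='a': occ=3, LF[14]=C('a')+3=7+3=10
L[15]='c': occ=3, LF[15]=C('c')+3=13+3=16
L[16]='c': occ=4, LF[16]=C('c')+4=13+4=17
L[17]='a': occ=4, LF[17]=C('a')+4=7+4=11

Answer: 4 0 13 7 8 9 14 5 15 12 1 2 6 3 10 16 17 11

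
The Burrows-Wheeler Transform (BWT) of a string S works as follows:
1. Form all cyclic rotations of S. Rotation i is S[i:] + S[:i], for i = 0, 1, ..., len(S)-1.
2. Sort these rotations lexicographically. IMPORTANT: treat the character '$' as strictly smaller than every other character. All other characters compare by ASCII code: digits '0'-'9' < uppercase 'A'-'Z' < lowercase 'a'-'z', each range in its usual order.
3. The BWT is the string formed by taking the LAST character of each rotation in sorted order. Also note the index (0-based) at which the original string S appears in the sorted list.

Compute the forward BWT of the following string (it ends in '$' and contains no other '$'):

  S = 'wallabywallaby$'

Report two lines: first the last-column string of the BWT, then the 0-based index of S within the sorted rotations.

All 15 rotations (rotation i = S[i:]+S[:i]):
  rot[0] = wallabywallaby$
  rot[1] = allabywallaby$w
  rot[2] = llabywallaby$wa
  rot[3] = labywallaby$wal
  rot[4] = abywallaby$wall
  rot[5] = bywallaby$walla
  rot[6] = ywallaby$wallab
  rot[7] = wallaby$wallaby
  rot[8] = allaby$wallabyw
  rot[9] = llaby$wallabywa
  rot[10] = laby$wallabywal
  rot[11] = aby$wallabywall
  rot[12] = by$wallabywalla
  rot[13] = y$wallabywallab
  rot[14] = $wallabywallaby
Sorted (with $ < everything):
  sorted[0] = $wallabywallaby  (last char: 'y')
  sorted[1] = aby$wallabywall  (last char: 'l')
  sorted[2] = abywallaby$wall  (last char: 'l')
  sorted[3] = allaby$wallabyw  (last char: 'w')
  sorted[4] = allabywallaby$w  (last char: 'w')
  sorted[5] = by$wallabywalla  (last char: 'a')
  sorted[6] = bywallaby$walla  (last char: 'a')
  sorted[7] = laby$wallabywal  (last char: 'l')
  sorted[8] = labywallaby$wal  (last char: 'l')
  sorted[9] = llaby$wallabywa  (last char: 'a')
  sorted[10] = llabywallaby$wa  (last char: 'a')
  sorted[11] = wallaby$wallaby  (last char: 'y')
  sorted[12] = wallabywallaby$  (last char: '$')
  sorted[13] = y$wallabywallab  (last char: 'b')
  sorted[14] = ywallaby$wallab  (last char: 'b')
Last column: yllwwaallaay$bb
Original string S is at sorted index 12

Answer: yllwwaallaay$bb
12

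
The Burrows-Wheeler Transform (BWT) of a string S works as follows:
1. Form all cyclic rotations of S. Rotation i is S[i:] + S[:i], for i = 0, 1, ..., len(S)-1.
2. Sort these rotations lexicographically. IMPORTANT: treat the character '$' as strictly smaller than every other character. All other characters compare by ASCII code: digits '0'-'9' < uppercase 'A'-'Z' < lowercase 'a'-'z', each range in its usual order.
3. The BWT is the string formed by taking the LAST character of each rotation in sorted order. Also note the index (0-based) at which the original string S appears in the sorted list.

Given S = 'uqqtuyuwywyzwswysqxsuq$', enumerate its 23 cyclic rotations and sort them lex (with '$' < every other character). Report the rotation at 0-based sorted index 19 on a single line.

Answer: yuwywyzwswysqxsuq$uqqtu

Derivation:
All 23 rotations (rotation i = S[i:]+S[:i]):
  rot[0] = uqqtuyuwywyzwswysqxsuq$
  rot[1] = qqtuyuwywyzwswysqxsuq$u
  rot[2] = qtuyuwywyzwswysqxsuq$uq
  rot[3] = tuyuwywyzwswysqxsuq$uqq
  rot[4] = uyuwywyzwswysqxsuq$uqqt
  rot[5] = yuwywyzwswysqxsuq$uqqtu
  rot[6] = uwywyzwswysqxsuq$uqqtuy
  rot[7] = wywyzwswysqxsuq$uqqtuyu
  rot[8] = ywyzwswysqxsuq$uqqtuyuw
  rot[9] = wyzwswysqxsuq$uqqtuyuwy
  rot[10] = yzwswysqxsuq$uqqtuyuwyw
  rot[11] = zwswysqxsuq$uqqtuyuwywy
  rot[12] = wswysqxsuq$uqqtuyuwywyz
  rot[13] = swysqxsuq$uqqtuyuwywyzw
  rot[14] = wysqxsuq$uqqtuyuwywyzws
  rot[15] = ysqxsuq$uqqtuyuwywyzwsw
  rot[16] = sqxsuq$uqqtuyuwywyzwswy
  rot[17] = qxsuq$uqqtuyuwywyzwswys
  rot[18] = xsuq$uqqtuyuwywyzwswysq
  rot[19] = suq$uqqtuyuwywyzwswysqx
  rot[20] = uq$uqqtuyuwywyzwswysqxs
  rot[21] = q$uqqtuyuwywyzwswysqxsu
  rot[22] = $uqqtuyuwywyzwswysqxsuq
Sorted (with $ < everything):
  sorted[0] = $uqqtuyuwywyzwswysqxsuq
  sorted[1] = q$uqqtuyuwywyzwswysqxsu
  sorted[2] = qqtuyuwywyzwswysqxsuq$u
  sorted[3] = qtuyuwywyzwswysqxsuq$uq
  sorted[4] = qxsuq$uqqtuyuwywyzwswys
  sorted[5] = sqxsuq$uqqtuyuwywyzwswy
  sorted[6] = suq$uqqtuyuwywyzwswysqx
  sorted[7] = swysqxsuq$uqqtuyuwywyzw
  sorted[8] = tuyuwywyzwswysqxsuq$uqq
  sorted[9] = uq$uqqtuyuwywyzwswysqxs
  sorted[10] = uqqtuyuwywyzwswysqxsuq$
  sorted[11] = uwywyzwswysqxsuq$uqqtuy
  sorted[12] = uyuwywyzwswysqxsuq$uqqt
  sorted[13] = wswysqxsuq$uqqtuyuwywyz
  sorted[14] = wysqxsuq$uqqtuyuwywyzws
  sorted[15] = wywyzwswysqxsuq$uqqtuyu
  sorted[16] = wyzwswysqxsuq$uqqtuyuwy
  sorted[17] = xsuq$uqqtuyuwywyzwswysq
  sorted[18] = ysqxsuq$uqqtuyuwywyzwsw
  sorted[19] = yuwywyzwswysqxsuq$uqqtu
  sorted[20] = ywyzwswysqxsuq$uqqtuyuw
  sorted[21] = yzwswysqxsuq$uqqtuyuwyw
  sorted[22] = zwswysqxsuq$uqqtuyuwywy
sorted[19] = yuwywyzwswysqxsuq$uqqtu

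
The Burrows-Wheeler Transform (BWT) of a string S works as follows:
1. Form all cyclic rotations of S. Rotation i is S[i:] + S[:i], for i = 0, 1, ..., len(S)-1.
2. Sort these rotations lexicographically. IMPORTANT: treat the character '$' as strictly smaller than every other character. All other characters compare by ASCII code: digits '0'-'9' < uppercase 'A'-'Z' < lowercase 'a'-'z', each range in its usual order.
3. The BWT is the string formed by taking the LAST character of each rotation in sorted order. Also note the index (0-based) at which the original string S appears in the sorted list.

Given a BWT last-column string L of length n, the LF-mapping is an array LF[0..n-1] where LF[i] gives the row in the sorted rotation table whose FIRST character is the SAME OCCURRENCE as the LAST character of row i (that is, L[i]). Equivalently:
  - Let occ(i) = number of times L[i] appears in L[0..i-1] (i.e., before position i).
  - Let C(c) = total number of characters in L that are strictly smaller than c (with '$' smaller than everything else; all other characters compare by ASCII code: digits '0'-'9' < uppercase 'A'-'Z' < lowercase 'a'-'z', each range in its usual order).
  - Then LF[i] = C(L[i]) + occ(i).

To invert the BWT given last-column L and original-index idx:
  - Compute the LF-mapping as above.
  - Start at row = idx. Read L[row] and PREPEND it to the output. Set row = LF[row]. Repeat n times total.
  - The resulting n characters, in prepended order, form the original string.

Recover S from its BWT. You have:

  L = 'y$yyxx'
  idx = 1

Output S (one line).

LF mapping: 3 0 4 5 1 2
Walk LF starting at row 1, prepending L[row]:
  step 1: row=1, L[1]='$', prepend. Next row=LF[1]=0
  step 2: row=0, L[0]='y', prepend. Next row=LF[0]=3
  step 3: row=3, L[3]='y', prepend. Next row=LF[3]=5
  step 4: row=5, L[5]='x', prepend. Next row=LF[5]=2
  step 5: row=2, L[2]='y', prepend. Next row=LF[2]=4
  step 6: row=4, L[4]='x', prepend. Next row=LF[4]=1
Reversed output: xyxyy$

Answer: xyxyy$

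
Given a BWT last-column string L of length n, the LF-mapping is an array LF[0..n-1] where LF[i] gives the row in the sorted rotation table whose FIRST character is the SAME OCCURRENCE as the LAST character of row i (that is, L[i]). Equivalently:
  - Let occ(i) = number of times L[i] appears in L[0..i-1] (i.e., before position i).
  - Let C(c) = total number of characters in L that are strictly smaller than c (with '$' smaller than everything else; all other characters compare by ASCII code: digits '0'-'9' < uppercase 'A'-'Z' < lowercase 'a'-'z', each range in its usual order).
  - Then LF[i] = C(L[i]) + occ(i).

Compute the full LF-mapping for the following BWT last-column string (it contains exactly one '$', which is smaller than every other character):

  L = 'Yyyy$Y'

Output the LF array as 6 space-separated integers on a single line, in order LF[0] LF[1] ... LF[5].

Answer: 1 3 4 5 0 2

Derivation:
Char counts: '$':1, 'Y':2, 'y':3
C (first-col start): C('$')=0, C('Y')=1, C('y')=3
L[0]='Y': occ=0, LF[0]=C('Y')+0=1+0=1
L[1]='y': occ=0, LF[1]=C('y')+0=3+0=3
L[2]='y': occ=1, LF[2]=C('y')+1=3+1=4
L[3]='y': occ=2, LF[3]=C('y')+2=3+2=5
L[4]='$': occ=0, LF[4]=C('$')+0=0+0=0
L[5]='Y': occ=1, LF[5]=C('Y')+1=1+1=2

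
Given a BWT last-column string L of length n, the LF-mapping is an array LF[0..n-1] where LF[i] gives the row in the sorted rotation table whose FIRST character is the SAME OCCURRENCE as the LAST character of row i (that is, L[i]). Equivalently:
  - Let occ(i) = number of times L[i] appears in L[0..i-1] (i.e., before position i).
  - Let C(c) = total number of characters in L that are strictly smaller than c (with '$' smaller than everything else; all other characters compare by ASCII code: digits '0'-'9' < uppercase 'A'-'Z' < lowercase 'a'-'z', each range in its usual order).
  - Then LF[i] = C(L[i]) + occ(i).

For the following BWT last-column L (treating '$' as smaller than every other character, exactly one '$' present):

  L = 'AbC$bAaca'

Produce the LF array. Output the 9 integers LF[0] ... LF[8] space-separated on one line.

Answer: 1 6 3 0 7 2 4 8 5

Derivation:
Char counts: '$':1, 'A':2, 'C':1, 'a':2, 'b':2, 'c':1
C (first-col start): C('$')=0, C('A')=1, C('C')=3, C('a')=4, C('b')=6, C('c')=8
L[0]='A': occ=0, LF[0]=C('A')+0=1+0=1
L[1]='b': occ=0, LF[1]=C('b')+0=6+0=6
L[2]='C': occ=0, LF[2]=C('C')+0=3+0=3
L[3]='$': occ=0, LF[3]=C('$')+0=0+0=0
L[4]='b': occ=1, LF[4]=C('b')+1=6+1=7
L[5]='A': occ=1, LF[5]=C('A')+1=1+1=2
L[6]='a': occ=0, LF[6]=C('a')+0=4+0=4
L[7]='c': occ=0, LF[7]=C('c')+0=8+0=8
L[8]='a': occ=1, LF[8]=C('a')+1=4+1=5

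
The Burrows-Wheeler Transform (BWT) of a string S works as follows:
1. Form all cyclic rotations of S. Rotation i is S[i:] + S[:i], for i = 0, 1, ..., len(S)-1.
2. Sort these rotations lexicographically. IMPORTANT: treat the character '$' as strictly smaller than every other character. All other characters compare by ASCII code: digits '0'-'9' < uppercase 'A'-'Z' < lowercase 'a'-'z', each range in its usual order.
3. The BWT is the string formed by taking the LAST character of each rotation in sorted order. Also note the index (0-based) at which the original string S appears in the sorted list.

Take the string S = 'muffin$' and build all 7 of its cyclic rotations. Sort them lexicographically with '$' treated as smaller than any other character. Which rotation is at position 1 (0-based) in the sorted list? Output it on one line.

All 7 rotations (rotation i = S[i:]+S[:i]):
  rot[0] = muffin$
  rot[1] = uffin$m
  rot[2] = ffin$mu
  rot[3] = fin$muf
  rot[4] = in$muff
  rot[5] = n$muffi
  rot[6] = $muffin
Sorted (with $ < everything):
  sorted[0] = $muffin
  sorted[1] = ffin$mu
  sorted[2] = fin$muf
  sorted[3] = in$muff
  sorted[4] = muffin$
  sorted[5] = n$muffi
  sorted[6] = uffin$m
sorted[1] = ffin$mu

Answer: ffin$mu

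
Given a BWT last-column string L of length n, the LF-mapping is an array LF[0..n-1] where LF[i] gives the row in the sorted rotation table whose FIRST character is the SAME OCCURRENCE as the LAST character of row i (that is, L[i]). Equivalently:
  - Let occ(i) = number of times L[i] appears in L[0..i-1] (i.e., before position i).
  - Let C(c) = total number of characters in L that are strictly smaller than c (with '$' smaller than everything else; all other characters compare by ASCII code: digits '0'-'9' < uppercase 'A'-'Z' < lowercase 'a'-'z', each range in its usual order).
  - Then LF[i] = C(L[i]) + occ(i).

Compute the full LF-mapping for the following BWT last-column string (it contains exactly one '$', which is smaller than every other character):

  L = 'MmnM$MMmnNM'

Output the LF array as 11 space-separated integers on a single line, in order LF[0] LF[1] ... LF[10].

Char counts: '$':1, 'M':5, 'N':1, 'm':2, 'n':2
C (first-col start): C('$')=0, C('M')=1, C('N')=6, C('m')=7, C('n')=9
L[0]='M': occ=0, LF[0]=C('M')+0=1+0=1
L[1]='m': occ=0, LF[1]=C('m')+0=7+0=7
L[2]='n': occ=0, LF[2]=C('n')+0=9+0=9
L[3]='M': occ=1, LF[3]=C('M')+1=1+1=2
L[4]='$': occ=0, LF[4]=C('$')+0=0+0=0
L[5]='M': occ=2, LF[5]=C('M')+2=1+2=3
L[6]='M': occ=3, LF[6]=C('M')+3=1+3=4
L[7]='m': occ=1, LF[7]=C('m')+1=7+1=8
L[8]='n': occ=1, LF[8]=C('n')+1=9+1=10
L[9]='N': occ=0, LF[9]=C('N')+0=6+0=6
L[10]='M': occ=4, LF[10]=C('M')+4=1+4=5

Answer: 1 7 9 2 0 3 4 8 10 6 5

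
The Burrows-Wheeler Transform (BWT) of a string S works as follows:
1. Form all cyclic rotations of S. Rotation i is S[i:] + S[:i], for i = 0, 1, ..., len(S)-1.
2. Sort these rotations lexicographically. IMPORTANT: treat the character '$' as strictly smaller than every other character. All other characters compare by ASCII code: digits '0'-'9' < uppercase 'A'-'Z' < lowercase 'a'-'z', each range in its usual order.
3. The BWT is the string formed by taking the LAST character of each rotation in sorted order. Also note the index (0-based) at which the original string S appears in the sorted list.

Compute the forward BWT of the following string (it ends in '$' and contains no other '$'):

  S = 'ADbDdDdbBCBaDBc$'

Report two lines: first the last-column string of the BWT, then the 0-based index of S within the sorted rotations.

All 16 rotations (rotation i = S[i:]+S[:i]):
  rot[0] = ADbDdDdbBCBaDBc$
  rot[1] = DbDdDdbBCBaDBc$A
  rot[2] = bDdDdbBCBaDBc$AD
  rot[3] = DdDdbBCBaDBc$ADb
  rot[4] = dDdbBCBaDBc$ADbD
  rot[5] = DdbBCBaDBc$ADbDd
  rot[6] = dbBCBaDBc$ADbDdD
  rot[7] = bBCBaDBc$ADbDdDd
  rot[8] = BCBaDBc$ADbDdDdb
  rot[9] = CBaDBc$ADbDdDdbB
  rot[10] = BaDBc$ADbDdDdbBC
  rot[11] = aDBc$ADbDdDdbBCB
  rot[12] = DBc$ADbDdDdbBCBa
  rot[13] = Bc$ADbDdDdbBCBaD
  rot[14] = c$ADbDdDdbBCBaDB
  rot[15] = $ADbDdDdbBCBaDBc
Sorted (with $ < everything):
  sorted[0] = $ADbDdDdbBCBaDBc  (last char: 'c')
  sorted[1] = ADbDdDdbBCBaDBc$  (last char: '$')
  sorted[2] = BCBaDBc$ADbDdDdb  (last char: 'b')
  sorted[3] = BaDBc$ADbDdDdbBC  (last char: 'C')
  sorted[4] = Bc$ADbDdDdbBCBaD  (last char: 'D')
  sorted[5] = CBaDBc$ADbDdDdbB  (last char: 'B')
  sorted[6] = DBc$ADbDdDdbBCBa  (last char: 'a')
  sorted[7] = DbDdDdbBCBaDBc$A  (last char: 'A')
  sorted[8] = DdDdbBCBaDBc$ADb  (last char: 'b')
  sorted[9] = DdbBCBaDBc$ADbDd  (last char: 'd')
  sorted[10] = aDBc$ADbDdDdbBCB  (last char: 'B')
  sorted[11] = bBCBaDBc$ADbDdDd  (last char: 'd')
  sorted[12] = bDdDdbBCBaDBc$AD  (last char: 'D')
  sorted[13] = c$ADbDdDdbBCBaDB  (last char: 'B')
  sorted[14] = dDdbBCBaDBc$ADbD  (last char: 'D')
  sorted[15] = dbBCBaDBc$ADbDdD  (last char: 'D')
Last column: c$bCDBaAbdBdDBDD
Original string S is at sorted index 1

Answer: c$bCDBaAbdBdDBDD
1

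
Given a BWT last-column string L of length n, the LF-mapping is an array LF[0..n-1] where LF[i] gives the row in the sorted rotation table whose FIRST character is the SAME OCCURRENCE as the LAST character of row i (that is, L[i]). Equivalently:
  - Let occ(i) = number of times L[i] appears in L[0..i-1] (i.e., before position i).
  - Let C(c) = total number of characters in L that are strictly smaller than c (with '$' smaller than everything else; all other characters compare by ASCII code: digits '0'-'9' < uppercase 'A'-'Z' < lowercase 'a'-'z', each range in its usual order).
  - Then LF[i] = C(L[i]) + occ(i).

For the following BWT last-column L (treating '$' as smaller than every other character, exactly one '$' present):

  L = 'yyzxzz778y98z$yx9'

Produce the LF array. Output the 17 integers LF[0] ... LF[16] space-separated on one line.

Answer: 9 10 13 7 14 15 1 2 3 11 5 4 16 0 12 8 6

Derivation:
Char counts: '$':1, '7':2, '8':2, '9':2, 'x':2, 'y':4, 'z':4
C (first-col start): C('$')=0, C('7')=1, C('8')=3, C('9')=5, C('x')=7, C('y')=9, C('z')=13
L[0]='y': occ=0, LF[0]=C('y')+0=9+0=9
L[1]='y': occ=1, LF[1]=C('y')+1=9+1=10
L[2]='z': occ=0, LF[2]=C('z')+0=13+0=13
L[3]='x': occ=0, LF[3]=C('x')+0=7+0=7
L[4]='z': occ=1, LF[4]=C('z')+1=13+1=14
L[5]='z': occ=2, LF[5]=C('z')+2=13+2=15
L[6]='7': occ=0, LF[6]=C('7')+0=1+0=1
L[7]='7': occ=1, LF[7]=C('7')+1=1+1=2
L[8]='8': occ=0, LF[8]=C('8')+0=3+0=3
L[9]='y': occ=2, LF[9]=C('y')+2=9+2=11
L[10]='9': occ=0, LF[10]=C('9')+0=5+0=5
L[11]='8': occ=1, LF[11]=C('8')+1=3+1=4
L[12]='z': occ=3, LF[12]=C('z')+3=13+3=16
L[13]='$': occ=0, LF[13]=C('$')+0=0+0=0
L[14]='y': occ=3, LF[14]=C('y')+3=9+3=12
L[15]='x': occ=1, LF[15]=C('x')+1=7+1=8
L[16]='9': occ=1, LF[16]=C('9')+1=5+1=6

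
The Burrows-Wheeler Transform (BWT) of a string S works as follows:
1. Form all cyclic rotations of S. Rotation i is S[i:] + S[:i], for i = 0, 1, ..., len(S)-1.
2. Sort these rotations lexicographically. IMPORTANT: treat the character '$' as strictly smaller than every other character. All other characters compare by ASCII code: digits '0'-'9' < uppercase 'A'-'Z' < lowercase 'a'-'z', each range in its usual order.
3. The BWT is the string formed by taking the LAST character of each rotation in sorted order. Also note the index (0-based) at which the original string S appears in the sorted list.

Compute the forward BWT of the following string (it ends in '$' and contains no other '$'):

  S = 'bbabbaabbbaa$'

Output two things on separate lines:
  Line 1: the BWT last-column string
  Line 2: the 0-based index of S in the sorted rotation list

All 13 rotations (rotation i = S[i:]+S[:i]):
  rot[0] = bbabbaabbbaa$
  rot[1] = babbaabbbaa$b
  rot[2] = abbaabbbaa$bb
  rot[3] = bbaabbbaa$bba
  rot[4] = baabbbaa$bbab
  rot[5] = aabbbaa$bbabb
  rot[6] = abbbaa$bbabba
  rot[7] = bbbaa$bbabbaa
  rot[8] = bbaa$bbabbaab
  rot[9] = baa$bbabbaabb
  rot[10] = aa$bbabbaabbb
  rot[11] = a$bbabbaabbba
  rot[12] = $bbabbaabbbaa
Sorted (with $ < everything):
  sorted[0] = $bbabbaabbbaa  (last char: 'a')
  sorted[1] = a$bbabbaabbba  (last char: 'a')
  sorted[2] = aa$bbabbaabbb  (last char: 'b')
  sorted[3] = aabbbaa$bbabb  (last char: 'b')
  sorted[4] = abbaabbbaa$bb  (last char: 'b')
  sorted[5] = abbbaa$bbabba  (last char: 'a')
  sorted[6] = baa$bbabbaabb  (last char: 'b')
  sorted[7] = baabbbaa$bbab  (last char: 'b')
  sorted[8] = babbaabbbaa$b  (last char: 'b')
  sorted[9] = bbaa$bbabbaab  (last char: 'b')
  sorted[10] = bbaabbbaa$bba  (last char: 'a')
  sorted[11] = bbabbaabbbaa$  (last char: '$')
  sorted[12] = bbbaa$bbabbaa  (last char: 'a')
Last column: aabbbabbbba$a
Original string S is at sorted index 11

Answer: aabbbabbbba$a
11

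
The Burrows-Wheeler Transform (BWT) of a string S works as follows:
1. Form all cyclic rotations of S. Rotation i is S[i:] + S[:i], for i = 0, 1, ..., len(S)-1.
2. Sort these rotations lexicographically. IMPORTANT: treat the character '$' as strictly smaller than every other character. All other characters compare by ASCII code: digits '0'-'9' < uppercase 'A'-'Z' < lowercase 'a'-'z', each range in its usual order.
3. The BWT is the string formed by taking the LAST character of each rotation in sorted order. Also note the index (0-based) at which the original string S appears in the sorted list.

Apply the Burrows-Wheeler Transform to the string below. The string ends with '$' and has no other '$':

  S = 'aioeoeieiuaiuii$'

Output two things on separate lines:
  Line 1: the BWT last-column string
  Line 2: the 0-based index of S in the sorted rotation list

Answer: i$uoioieuaeaeiii
1

Derivation:
All 16 rotations (rotation i = S[i:]+S[:i]):
  rot[0] = aioeoeieiuaiuii$
  rot[1] = ioeoeieiuaiuii$a
  rot[2] = oeoeieiuaiuii$ai
  rot[3] = eoeieiuaiuii$aio
  rot[4] = oeieiuaiuii$aioe
  rot[5] = eieiuaiuii$aioeo
  rot[6] = ieiuaiuii$aioeoe
  rot[7] = eiuaiuii$aioeoei
  rot[8] = iuaiuii$aioeoeie
  rot[9] = uaiuii$aioeoeiei
  rot[10] = aiuii$aioeoeieiu
  rot[11] = iuii$aioeoeieiua
  rot[12] = uii$aioeoeieiuai
  rot[13] = ii$aioeoeieiuaiu
  rot[14] = i$aioeoeieiuaiui
  rot[15] = $aioeoeieiuaiuii
Sorted (with $ < everything):
  sorted[0] = $aioeoeieiuaiuii  (last char: 'i')
  sorted[1] = aioeoeieiuaiuii$  (last char: '$')
  sorted[2] = aiuii$aioeoeieiu  (last char: 'u')
  sorted[3] = eieiuaiuii$aioeo  (last char: 'o')
  sorted[4] = eiuaiuii$aioeoei  (last char: 'i')
  sorted[5] = eoeieiuaiuii$aio  (last char: 'o')
  sorted[6] = i$aioeoeieiuaiui  (last char: 'i')
  sorted[7] = ieiuaiuii$aioeoe  (last char: 'e')
  sorted[8] = ii$aioeoeieiuaiu  (last char: 'u')
  sorted[9] = ioeoeieiuaiuii$a  (last char: 'a')
  sorted[10] = iuaiuii$aioeoeie  (last char: 'e')
  sorted[11] = iuii$aioeoeieiua  (last char: 'a')
  sorted[12] = oeieiuaiuii$aioe  (last char: 'e')
  sorted[13] = oeoeieiuaiuii$ai  (last char: 'i')
  sorted[14] = uaiuii$aioeoeiei  (last char: 'i')
  sorted[15] = uii$aioeoeieiuai  (last char: 'i')
Last column: i$uoioieuaeaeiii
Original string S is at sorted index 1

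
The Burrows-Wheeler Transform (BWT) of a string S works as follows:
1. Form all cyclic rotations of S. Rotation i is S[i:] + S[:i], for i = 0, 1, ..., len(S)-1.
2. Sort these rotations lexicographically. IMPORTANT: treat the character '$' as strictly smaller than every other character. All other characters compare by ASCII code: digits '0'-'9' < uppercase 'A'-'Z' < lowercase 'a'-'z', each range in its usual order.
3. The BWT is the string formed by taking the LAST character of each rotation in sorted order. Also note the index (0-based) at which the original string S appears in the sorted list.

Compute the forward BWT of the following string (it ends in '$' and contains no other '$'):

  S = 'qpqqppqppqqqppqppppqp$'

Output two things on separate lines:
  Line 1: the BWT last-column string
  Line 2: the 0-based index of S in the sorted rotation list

All 22 rotations (rotation i = S[i:]+S[:i]):
  rot[0] = qpqqppqppqqqppqppppqp$
  rot[1] = pqqppqppqqqppqppppqp$q
  rot[2] = qqppqppqqqppqppppqp$qp
  rot[3] = qppqppqqqppqppppqp$qpq
  rot[4] = ppqppqqqppqppppqp$qpqq
  rot[5] = pqppqqqppqppppqp$qpqqp
  rot[6] = qppqqqppqppppqp$qpqqpp
  rot[7] = ppqqqppqppppqp$qpqqppq
  rot[8] = pqqqppqppppqp$qpqqppqp
  rot[9] = qqqppqppppqp$qpqqppqpp
  rot[10] = qqppqppppqp$qpqqppqppq
  rot[11] = qppqppppqp$qpqqppqppqq
  rot[12] = ppqppppqp$qpqqppqppqqq
  rot[13] = pqppppqp$qpqqppqppqqqp
  rot[14] = qppppqp$qpqqppqppqqqpp
  rot[15] = ppppqp$qpqqppqppqqqppq
  rot[16] = pppqp$qpqqppqppqqqppqp
  rot[17] = ppqp$qpqqppqppqqqppqpp
  rot[18] = pqp$qpqqppqppqqqppqppp
  rot[19] = qp$qpqqppqppqqqppqpppp
  rot[20] = p$qpqqppqppqqqppqppppq
  rot[21] = $qpqqppqppqqqppqppppqp
Sorted (with $ < everything):
  sorted[0] = $qpqqppqppqqqppqppppqp  (last char: 'p')
  sorted[1] = p$qpqqppqppqqqppqppppq  (last char: 'q')
  sorted[2] = ppppqp$qpqqppqppqqqppq  (last char: 'q')
  sorted[3] = pppqp$qpqqppqppqqqppqp  (last char: 'p')
  sorted[4] = ppqp$qpqqppqppqqqppqpp  (last char: 'p')
  sorted[5] = ppqppppqp$qpqqppqppqqq  (last char: 'q')
  sorted[6] = ppqppqqqppqppppqp$qpqq  (last char: 'q')
  sorted[7] = ppqqqppqppppqp$qpqqppq  (last char: 'q')
  sorted[8] = pqp$qpqqppqppqqqppqppp  (last char: 'p')
  sorted[9] = pqppppqp$qpqqppqppqqqp  (last char: 'p')
  sorted[10] = pqppqqqppqppppqp$qpqqp  (last char: 'p')
  sorted[11] = pqqppqppqqqppqppppqp$q  (last char: 'q')
  sorted[12] = pqqqppqppppqp$qpqqppqp  (last char: 'p')
  sorted[13] = qp$qpqqppqppqqqppqpppp  (last char: 'p')
  sorted[14] = qppppqp$qpqqppqppqqqpp  (last char: 'p')
  sorted[15] = qppqppppqp$qpqqppqppqq  (last char: 'q')
  sorted[16] = qppqppqqqppqppppqp$qpq  (last char: 'q')
  sorted[17] = qppqqqppqppppqp$qpqqpp  (last char: 'p')
  sorted[18] = qpqqppqppqqqppqppppqp$  (last char: '$')
  sorted[19] = qqppqppppqp$qpqqppqppq  (last char: 'q')
  sorted[20] = qqppqppqqqppqppppqp$qp  (last char: 'p')
  sorted[21] = qqqppqppppqp$qpqqppqpp  (last char: 'p')
Last column: pqqppqqqpppqpppqqp$qpp
Original string S is at sorted index 18

Answer: pqqppqqqpppqpppqqp$qpp
18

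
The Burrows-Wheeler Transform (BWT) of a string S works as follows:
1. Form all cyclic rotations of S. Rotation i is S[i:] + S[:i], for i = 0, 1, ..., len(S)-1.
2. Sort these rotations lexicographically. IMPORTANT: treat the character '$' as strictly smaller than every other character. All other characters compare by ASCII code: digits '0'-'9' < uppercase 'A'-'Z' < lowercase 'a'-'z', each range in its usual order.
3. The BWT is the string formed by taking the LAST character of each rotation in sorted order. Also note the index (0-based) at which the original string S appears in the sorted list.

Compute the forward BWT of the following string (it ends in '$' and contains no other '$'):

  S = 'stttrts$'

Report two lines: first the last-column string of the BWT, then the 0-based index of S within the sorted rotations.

Answer: stt$trts
3

Derivation:
All 8 rotations (rotation i = S[i:]+S[:i]):
  rot[0] = stttrts$
  rot[1] = tttrts$s
  rot[2] = ttrts$st
  rot[3] = trts$stt
  rot[4] = rts$sttt
  rot[5] = ts$stttr
  rot[6] = s$stttrt
  rot[7] = $stttrts
Sorted (with $ < everything):
  sorted[0] = $stttrts  (last char: 's')
  sorted[1] = rts$sttt  (last char: 't')
  sorted[2] = s$stttrt  (last char: 't')
  sorted[3] = stttrts$  (last char: '$')
  sorted[4] = trts$stt  (last char: 't')
  sorted[5] = ts$stttr  (last char: 'r')
  sorted[6] = ttrts$st  (last char: 't')
  sorted[7] = tttrts$s  (last char: 's')
Last column: stt$trts
Original string S is at sorted index 3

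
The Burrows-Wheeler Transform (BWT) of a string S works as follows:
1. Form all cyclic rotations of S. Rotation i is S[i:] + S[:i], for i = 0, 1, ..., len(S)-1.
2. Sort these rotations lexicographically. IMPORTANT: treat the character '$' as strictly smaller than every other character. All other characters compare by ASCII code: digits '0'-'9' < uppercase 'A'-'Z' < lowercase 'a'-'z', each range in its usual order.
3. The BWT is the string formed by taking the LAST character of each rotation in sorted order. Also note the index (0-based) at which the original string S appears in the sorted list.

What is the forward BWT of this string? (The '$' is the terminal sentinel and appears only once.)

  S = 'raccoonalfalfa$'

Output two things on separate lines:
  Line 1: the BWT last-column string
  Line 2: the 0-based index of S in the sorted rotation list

All 15 rotations (rotation i = S[i:]+S[:i]):
  rot[0] = raccoonalfalfa$
  rot[1] = accoonalfalfa$r
  rot[2] = ccoonalfalfa$ra
  rot[3] = coonalfalfa$rac
  rot[4] = oonalfalfa$racc
  rot[5] = onalfalfa$racco
  rot[6] = nalfalfa$raccoo
  rot[7] = alfalfa$raccoon
  rot[8] = lfalfa$raccoona
  rot[9] = falfa$raccoonal
  rot[10] = alfa$raccoonalf
  rot[11] = lfa$raccoonalfa
  rot[12] = fa$raccoonalfal
  rot[13] = a$raccoonalfalf
  rot[14] = $raccoonalfalfa
Sorted (with $ < everything):
  sorted[0] = $raccoonalfalfa  (last char: 'a')
  sorted[1] = a$raccoonalfalf  (last char: 'f')
  sorted[2] = accoonalfalfa$r  (last char: 'r')
  sorted[3] = alfa$raccoonalf  (last char: 'f')
  sorted[4] = alfalfa$raccoon  (last char: 'n')
  sorted[5] = ccoonalfalfa$ra  (last char: 'a')
  sorted[6] = coonalfalfa$rac  (last char: 'c')
  sorted[7] = fa$raccoonalfal  (last char: 'l')
  sorted[8] = falfa$raccoonal  (last char: 'l')
  sorted[9] = lfa$raccoonalfa  (last char: 'a')
  sorted[10] = lfalfa$raccoona  (last char: 'a')
  sorted[11] = nalfalfa$raccoo  (last char: 'o')
  sorted[12] = onalfalfa$racco  (last char: 'o')
  sorted[13] = oonalfalfa$racc  (last char: 'c')
  sorted[14] = raccoonalfalfa$  (last char: '$')
Last column: afrfnacllaaooc$
Original string S is at sorted index 14

Answer: afrfnacllaaooc$
14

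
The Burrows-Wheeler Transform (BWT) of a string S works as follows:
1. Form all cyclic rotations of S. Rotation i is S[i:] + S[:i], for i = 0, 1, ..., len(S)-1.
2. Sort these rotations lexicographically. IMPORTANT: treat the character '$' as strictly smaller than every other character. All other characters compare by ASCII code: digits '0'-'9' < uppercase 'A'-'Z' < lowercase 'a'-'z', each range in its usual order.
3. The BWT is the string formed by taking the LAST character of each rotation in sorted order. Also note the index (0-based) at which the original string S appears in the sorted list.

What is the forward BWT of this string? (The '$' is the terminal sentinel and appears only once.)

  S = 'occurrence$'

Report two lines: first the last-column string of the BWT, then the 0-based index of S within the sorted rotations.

All 11 rotations (rotation i = S[i:]+S[:i]):
  rot[0] = occurrence$
  rot[1] = ccurrence$o
  rot[2] = currence$oc
  rot[3] = urrence$occ
  rot[4] = rrence$occu
  rot[5] = rence$occur
  rot[6] = ence$occurr
  rot[7] = nce$occurre
  rot[8] = ce$occurren
  rot[9] = e$occurrenc
  rot[10] = $occurrence
Sorted (with $ < everything):
  sorted[0] = $occurrence  (last char: 'e')
  sorted[1] = ccurrence$o  (last char: 'o')
  sorted[2] = ce$occurren  (last char: 'n')
  sorted[3] = currence$oc  (last char: 'c')
  sorted[4] = e$occurrenc  (last char: 'c')
  sorted[5] = ence$occurr  (last char: 'r')
  sorted[6] = nce$occurre  (last char: 'e')
  sorted[7] = occurrence$  (last char: '$')
  sorted[8] = rence$occur  (last char: 'r')
  sorted[9] = rrence$occu  (last char: 'u')
  sorted[10] = urrence$occ  (last char: 'c')
Last column: eonccre$ruc
Original string S is at sorted index 7

Answer: eonccre$ruc
7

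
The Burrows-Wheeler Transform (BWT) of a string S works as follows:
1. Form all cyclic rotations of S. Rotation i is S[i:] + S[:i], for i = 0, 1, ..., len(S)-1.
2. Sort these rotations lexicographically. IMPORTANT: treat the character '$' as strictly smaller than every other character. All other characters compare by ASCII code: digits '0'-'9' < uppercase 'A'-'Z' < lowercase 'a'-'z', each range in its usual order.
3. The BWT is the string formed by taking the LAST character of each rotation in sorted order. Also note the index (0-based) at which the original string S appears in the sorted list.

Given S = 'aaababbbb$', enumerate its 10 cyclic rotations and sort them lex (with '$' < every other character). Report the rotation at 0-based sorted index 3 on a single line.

Answer: ababbbb$aa

Derivation:
All 10 rotations (rotation i = S[i:]+S[:i]):
  rot[0] = aaababbbb$
  rot[1] = aababbbb$a
  rot[2] = ababbbb$aa
  rot[3] = babbbb$aaa
  rot[4] = abbbb$aaab
  rot[5] = bbbb$aaaba
  rot[6] = bbb$aaabab
  rot[7] = bb$aaababb
  rot[8] = b$aaababbb
  rot[9] = $aaababbbb
Sorted (with $ < everything):
  sorted[0] = $aaababbbb
  sorted[1] = aaababbbb$
  sorted[2] = aababbbb$a
  sorted[3] = ababbbb$aa
  sorted[4] = abbbb$aaab
  sorted[5] = b$aaababbb
  sorted[6] = babbbb$aaa
  sorted[7] = bb$aaababb
  sorted[8] = bbb$aaabab
  sorted[9] = bbbb$aaaba
sorted[3] = ababbbb$aa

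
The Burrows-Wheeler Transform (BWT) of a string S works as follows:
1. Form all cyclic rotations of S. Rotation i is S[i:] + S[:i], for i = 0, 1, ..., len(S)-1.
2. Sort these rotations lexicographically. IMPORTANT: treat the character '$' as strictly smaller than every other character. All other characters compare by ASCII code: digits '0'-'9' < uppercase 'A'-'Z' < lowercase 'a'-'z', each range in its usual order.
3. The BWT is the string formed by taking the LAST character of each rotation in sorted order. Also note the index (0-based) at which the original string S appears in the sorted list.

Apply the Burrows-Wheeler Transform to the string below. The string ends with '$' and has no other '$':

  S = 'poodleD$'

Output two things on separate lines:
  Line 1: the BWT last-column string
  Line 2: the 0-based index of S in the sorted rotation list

All 8 rotations (rotation i = S[i:]+S[:i]):
  rot[0] = poodleD$
  rot[1] = oodleD$p
  rot[2] = odleD$po
  rot[3] = dleD$poo
  rot[4] = leD$pood
  rot[5] = eD$poodl
  rot[6] = D$poodle
  rot[7] = $poodleD
Sorted (with $ < everything):
  sorted[0] = $poodleD  (last char: 'D')
  sorted[1] = D$poodle  (last char: 'e')
  sorted[2] = dleD$poo  (last char: 'o')
  sorted[3] = eD$poodl  (last char: 'l')
  sorted[4] = leD$pood  (last char: 'd')
  sorted[5] = odleD$po  (last char: 'o')
  sorted[6] = oodleD$p  (last char: 'p')
  sorted[7] = poodleD$  (last char: '$')
Last column: Deoldop$
Original string S is at sorted index 7

Answer: Deoldop$
7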